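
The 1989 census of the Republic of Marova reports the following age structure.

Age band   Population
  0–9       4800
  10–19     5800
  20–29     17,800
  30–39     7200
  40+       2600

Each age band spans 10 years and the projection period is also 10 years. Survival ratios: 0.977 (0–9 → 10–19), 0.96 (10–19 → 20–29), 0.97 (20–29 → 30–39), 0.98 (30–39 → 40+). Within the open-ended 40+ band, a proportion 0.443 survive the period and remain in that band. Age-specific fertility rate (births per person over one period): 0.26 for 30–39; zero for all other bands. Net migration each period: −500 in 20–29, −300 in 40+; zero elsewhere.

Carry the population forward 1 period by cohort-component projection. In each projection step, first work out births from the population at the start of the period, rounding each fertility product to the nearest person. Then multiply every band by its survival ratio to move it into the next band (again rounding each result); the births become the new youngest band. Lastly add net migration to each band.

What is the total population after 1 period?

Call the bands 1 to 5, youngest first.
[period 1]
Births: 7200 × 0.26 = 1872
Band 2: 4800 × 0.977 = 4690
Band 3: 5800 × 0.96 = 5568
Band 4: 17800 × 0.97 = 17266
Band 5: 7200 × 0.98 + 2600 × 0.443 = 7056 + 1152 = 8208
Net migration: Band 3 − 500 → 5068; Band 5 − 300 → 7908
Population now: 0–9=1872, 10–19=4690, 20–29=5068, 30–39=17266, 40+=7908
Total after period 1: 1872 + 4690 + 5068 + 17266 + 7908 = 36804

36804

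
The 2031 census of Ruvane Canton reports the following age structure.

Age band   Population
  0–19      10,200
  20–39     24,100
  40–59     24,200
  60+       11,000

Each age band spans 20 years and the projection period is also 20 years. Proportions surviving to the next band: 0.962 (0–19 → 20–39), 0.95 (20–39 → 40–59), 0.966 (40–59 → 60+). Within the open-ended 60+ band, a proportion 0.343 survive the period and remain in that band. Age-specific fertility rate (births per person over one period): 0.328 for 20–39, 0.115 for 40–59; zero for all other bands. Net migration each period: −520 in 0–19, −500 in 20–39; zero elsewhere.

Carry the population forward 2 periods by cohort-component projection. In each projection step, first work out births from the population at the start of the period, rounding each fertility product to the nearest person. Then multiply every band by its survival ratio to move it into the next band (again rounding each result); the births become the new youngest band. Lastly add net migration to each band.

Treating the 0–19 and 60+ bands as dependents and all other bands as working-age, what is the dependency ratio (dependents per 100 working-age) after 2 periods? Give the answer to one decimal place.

Call the bands 1 to 4, youngest first.
[period 1]
Births: 24100 * 0.328 = 7905, 24200 * 0.115 = 2783 → total 10688
Band 2: 10200 * 0.962 = 9812
Band 3: 24100 * 0.95 = 22895
Band 4: 24200 * 0.966 + 11000 * 0.343 = 23377 + 3773 = 27150
Net migration: Band 1 − 520 → 10168; Band 2 − 500 → 9312
End of period: [10168, 9312, 22895, 27150]
[period 2]
Births: 9312 * 0.328 = 3054, 22895 * 0.115 = 2633 → total 5687
Band 2: 10168 * 0.962 = 9782
Band 3: 9312 * 0.95 = 8846
Band 4: 22895 * 0.966 + 27150 * 0.343 = 22117 + 9312 = 31429
Net migration: Band 1 − 520 → 5167; Band 2 − 500 → 9282
End of period: [5167, 9282, 8846, 31429]
Dependents (band 0–19 + band 60+) = 5167 + 31429 = 36596; working-age = 18128; ratio = 36596/18128 × 100 = 201.9

201.9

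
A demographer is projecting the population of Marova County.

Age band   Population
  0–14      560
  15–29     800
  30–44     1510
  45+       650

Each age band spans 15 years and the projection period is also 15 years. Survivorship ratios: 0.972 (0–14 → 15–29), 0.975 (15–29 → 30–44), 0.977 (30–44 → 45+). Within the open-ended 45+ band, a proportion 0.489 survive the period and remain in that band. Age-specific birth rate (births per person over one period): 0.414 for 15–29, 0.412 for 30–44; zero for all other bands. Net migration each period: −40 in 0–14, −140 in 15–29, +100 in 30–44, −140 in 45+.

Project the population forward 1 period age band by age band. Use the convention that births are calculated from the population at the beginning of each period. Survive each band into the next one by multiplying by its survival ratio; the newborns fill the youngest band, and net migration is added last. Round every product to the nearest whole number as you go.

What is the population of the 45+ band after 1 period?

1653

Numbering the bands 1..4 from youngest to oldest:
[period 1]
Births: 800 * 0.414 = 331  |  1510 * 0.412 = 622 → 953
Band 2: 560 * 0.972 = 544
Band 3: 800 * 0.975 = 780
Band 4: 1510 * 0.977 + 650 * 0.489 = 1475 + 318 = 1793
Net migration: Band 1 − 40 → 913; Band 2 − 140 → 404; Band 3 + 100 → 880; Band 4 − 140 → 1653
Giving 913 / 404 / 880 / 1653.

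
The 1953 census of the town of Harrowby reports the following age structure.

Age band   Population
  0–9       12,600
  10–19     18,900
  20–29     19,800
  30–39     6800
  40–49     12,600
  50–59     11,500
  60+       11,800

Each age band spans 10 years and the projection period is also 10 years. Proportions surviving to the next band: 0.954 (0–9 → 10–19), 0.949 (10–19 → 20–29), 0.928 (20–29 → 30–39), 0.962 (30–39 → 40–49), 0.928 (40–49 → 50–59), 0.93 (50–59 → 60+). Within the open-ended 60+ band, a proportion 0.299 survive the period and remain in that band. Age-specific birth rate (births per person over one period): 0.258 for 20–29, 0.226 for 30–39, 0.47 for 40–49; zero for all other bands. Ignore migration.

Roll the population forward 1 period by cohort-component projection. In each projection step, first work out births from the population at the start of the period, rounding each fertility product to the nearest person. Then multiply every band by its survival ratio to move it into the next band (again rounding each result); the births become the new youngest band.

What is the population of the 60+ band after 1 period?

— Period 1 —
Births: 19800 × 0.258 = 5108 ; 6800 × 0.226 = 1537 ; 12600 × 0.47 = 5922 → 12567
10–19: 12600 × 0.954 = 12020
20–29: 18900 × 0.949 = 17936
30–39: 19800 × 0.928 = 18374
40–49: 6800 × 0.962 = 6542
50–59: 12600 × 0.928 = 11693
60+: 11500 × 0.93 + 11800 × 0.299 = 10695 + 3528 = 14223
→ [12567, 12020, 17936, 18374, 6542, 11693, 14223]

14223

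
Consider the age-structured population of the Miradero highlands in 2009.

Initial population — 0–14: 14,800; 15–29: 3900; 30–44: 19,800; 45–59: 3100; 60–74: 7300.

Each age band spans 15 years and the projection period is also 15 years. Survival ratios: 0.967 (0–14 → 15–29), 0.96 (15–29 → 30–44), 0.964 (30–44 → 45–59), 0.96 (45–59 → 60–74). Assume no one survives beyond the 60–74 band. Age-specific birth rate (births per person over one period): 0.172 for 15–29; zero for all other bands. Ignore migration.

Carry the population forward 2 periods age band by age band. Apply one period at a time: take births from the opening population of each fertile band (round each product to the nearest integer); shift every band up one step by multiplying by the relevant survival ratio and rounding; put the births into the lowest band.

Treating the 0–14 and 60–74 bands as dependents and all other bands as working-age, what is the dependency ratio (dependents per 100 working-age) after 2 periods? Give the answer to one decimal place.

Period 1.
Births: 3900 * 0.172 = 671
15–29: 14800 * 0.967 = 14312
30–44: 3900 * 0.96 = 3744
45–59: 19800 * 0.964 = 19087
60–74: 3100 * 0.96 = 2976
→ [671, 14312, 3744, 19087, 2976]
Period 2.
Births: 14312 * 0.172 = 2462
15–29: 671 * 0.967 = 649
30–44: 14312 * 0.96 = 13740
45–59: 3744 * 0.964 = 3609
60–74: 19087 * 0.96 = 18324
→ [2462, 649, 13740, 3609, 18324]
Dependents (band 0–14 + band 60–74) = 2462 + 18324 = 20786; working-age = 17998; ratio = 20786/17998 × 100 = 115.5

115.5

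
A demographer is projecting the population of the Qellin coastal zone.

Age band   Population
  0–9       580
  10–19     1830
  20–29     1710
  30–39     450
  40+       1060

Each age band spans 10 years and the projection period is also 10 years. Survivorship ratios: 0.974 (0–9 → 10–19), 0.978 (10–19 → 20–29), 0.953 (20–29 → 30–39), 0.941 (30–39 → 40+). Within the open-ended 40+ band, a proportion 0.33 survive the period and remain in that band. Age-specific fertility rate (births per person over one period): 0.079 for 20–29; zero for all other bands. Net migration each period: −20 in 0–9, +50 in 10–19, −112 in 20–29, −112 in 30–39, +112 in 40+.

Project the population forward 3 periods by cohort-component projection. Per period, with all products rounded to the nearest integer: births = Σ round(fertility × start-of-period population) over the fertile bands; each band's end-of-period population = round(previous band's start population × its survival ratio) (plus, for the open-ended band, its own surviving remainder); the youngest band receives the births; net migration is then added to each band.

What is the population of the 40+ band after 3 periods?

2116

[period 1]
Births: 1710 × 0.079 = 135
10–19: 580 × 0.974 = 565
20–29: 1830 × 0.978 = 1790
30–39: 1710 × 0.953 = 1630
40+: 450 × 0.941 + 1060 × 0.33 = 423 + 350 = 773
Net migration: 0–9 − 20 → 115; 10–19 + 50 → 615; 20–29 − 112 → 1678; 30–39 − 112 → 1518; 40+ + 112 → 885
→ [115, 615, 1678, 1518, 885]
[period 2]
Births: 1678 × 0.079 = 133
10–19: 115 × 0.974 = 112
20–29: 615 × 0.978 = 601
30–39: 1678 × 0.953 = 1599
40+: 1518 × 0.941 + 885 × 0.33 = 1428 + 292 = 1720
Net migration: 0–9 − 20 → 113; 10–19 + 50 → 162; 20–29 − 112 → 489; 30–39 − 112 → 1487; 40+ + 112 → 1832
→ [113, 162, 489, 1487, 1832]
[period 3]
Births: 489 × 0.079 = 39
10–19: 113 × 0.974 = 110
20–29: 162 × 0.978 = 158
30–39: 489 × 0.953 = 466
40+: 1487 × 0.941 + 1832 × 0.33 = 1399 + 605 = 2004
Net migration: 0–9 − 20 → 19; 10–19 + 50 → 160; 20–29 − 112 → 46; 30–39 − 112 → 354; 40+ + 112 → 2116
→ [19, 160, 46, 354, 2116]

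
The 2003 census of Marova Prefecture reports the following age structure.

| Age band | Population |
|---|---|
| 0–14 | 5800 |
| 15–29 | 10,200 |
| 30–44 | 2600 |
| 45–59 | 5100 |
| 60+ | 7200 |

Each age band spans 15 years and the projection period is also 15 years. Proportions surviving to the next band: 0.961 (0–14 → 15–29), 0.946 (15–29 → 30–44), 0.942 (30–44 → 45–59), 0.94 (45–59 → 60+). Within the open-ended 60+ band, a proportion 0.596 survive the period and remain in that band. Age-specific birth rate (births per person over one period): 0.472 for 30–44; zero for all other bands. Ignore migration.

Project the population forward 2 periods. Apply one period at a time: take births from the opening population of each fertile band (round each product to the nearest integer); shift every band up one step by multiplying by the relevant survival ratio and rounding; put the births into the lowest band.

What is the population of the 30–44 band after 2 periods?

5273

Call the groups 1 to 5, youngest first.
— Period 1 —
Births: 2600 * 0.472 = 1227
Group 2: 5800 * 0.961 = 5574
Group 3: 10200 * 0.946 = 9649
Group 4: 2600 * 0.942 = 2449
Group 5: 5100 * 0.94 + 7200 * 0.596 = 4794 + 4291 = 9085
Population now: 0–14=1227, 15–29=5574, 30–44=9649, 45–59=2449, 60+=9085
— Period 2 —
Births: 9649 * 0.472 = 4554
Group 2: 1227 * 0.961 = 1179
Group 3: 5574 * 0.946 = 5273
Group 4: 9649 * 0.942 = 9089
Group 5: 2449 * 0.94 + 9085 * 0.596 = 2302 + 5415 = 7717
Population now: 0–14=4554, 15–29=1179, 30–44=5273, 45–59=9089, 60+=7717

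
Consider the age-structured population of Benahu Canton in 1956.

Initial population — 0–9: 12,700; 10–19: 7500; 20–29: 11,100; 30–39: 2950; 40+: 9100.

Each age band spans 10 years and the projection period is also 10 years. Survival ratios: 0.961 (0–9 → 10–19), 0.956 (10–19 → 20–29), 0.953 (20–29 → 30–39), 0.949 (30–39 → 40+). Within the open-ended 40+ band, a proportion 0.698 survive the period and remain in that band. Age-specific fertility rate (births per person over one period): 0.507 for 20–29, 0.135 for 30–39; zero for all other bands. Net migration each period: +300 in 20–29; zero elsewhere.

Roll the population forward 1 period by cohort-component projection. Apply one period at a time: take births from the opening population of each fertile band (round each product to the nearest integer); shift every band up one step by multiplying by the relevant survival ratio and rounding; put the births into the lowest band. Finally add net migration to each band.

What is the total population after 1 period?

45431

[period 1]
Births: 11100 × 0.507 = 5628, 2950 × 0.135 = 398 → total 6026
10–19: 12700 × 0.961 = 12205
20–29: 7500 × 0.956 = 7170
30–39: 11100 × 0.953 = 10578
40+: 2950 × 0.949 + 9100 × 0.698 = 2800 + 6352 = 9152
Net migration: 20–29 + 300 → 7470
Population now: 0–9=6026, 10–19=12205, 20–29=7470, 30–39=10578, 40+=9152
Total after period 1: 6026 + 12205 + 7470 + 10578 + 9152 = 45431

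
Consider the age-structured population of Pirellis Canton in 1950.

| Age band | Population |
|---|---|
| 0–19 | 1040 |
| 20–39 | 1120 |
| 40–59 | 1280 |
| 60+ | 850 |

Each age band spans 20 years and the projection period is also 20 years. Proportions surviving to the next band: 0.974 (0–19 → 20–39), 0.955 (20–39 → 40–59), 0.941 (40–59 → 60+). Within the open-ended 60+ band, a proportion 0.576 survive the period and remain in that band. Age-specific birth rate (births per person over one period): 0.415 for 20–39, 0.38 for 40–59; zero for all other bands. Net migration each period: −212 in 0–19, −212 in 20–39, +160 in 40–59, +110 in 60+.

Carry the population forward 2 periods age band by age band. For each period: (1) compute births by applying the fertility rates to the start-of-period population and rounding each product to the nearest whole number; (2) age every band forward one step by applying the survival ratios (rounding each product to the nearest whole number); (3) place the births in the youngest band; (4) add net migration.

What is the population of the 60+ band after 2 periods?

Let band 1 be 0–19 through band 4 = 60+.
— Period 1 —
Births: 1120 × 0.415 = 465 ; 1280 × 0.38 = 486 ⇒ total 951
Band 2: 1040 × 0.974 = 1013
Band 3: 1120 × 0.955 = 1070
Band 4: 1280 × 0.941 + 850 × 0.576 = 1204 + 490 = 1694
Net migration: Band 1 − 212 → 739; Band 2 − 212 → 801; Band 3 + 160 → 1230; Band 4 + 110 → 1804
Population now: 0–19=739, 20–39=801, 40–59=1230, 60+=1804
— Period 2 —
Births: 801 × 0.415 = 332 ; 1230 × 0.38 = 467 ⇒ total 799
Band 2: 739 × 0.974 = 720
Band 3: 801 × 0.955 = 765
Band 4: 1230 × 0.941 + 1804 × 0.576 = 1157 + 1039 = 2196
Net migration: Band 1 − 212 → 587; Band 2 − 212 → 508; Band 3 + 160 → 925; Band 4 + 110 → 2306
Population now: 0–19=587, 20–39=508, 40–59=925, 60+=2306

2306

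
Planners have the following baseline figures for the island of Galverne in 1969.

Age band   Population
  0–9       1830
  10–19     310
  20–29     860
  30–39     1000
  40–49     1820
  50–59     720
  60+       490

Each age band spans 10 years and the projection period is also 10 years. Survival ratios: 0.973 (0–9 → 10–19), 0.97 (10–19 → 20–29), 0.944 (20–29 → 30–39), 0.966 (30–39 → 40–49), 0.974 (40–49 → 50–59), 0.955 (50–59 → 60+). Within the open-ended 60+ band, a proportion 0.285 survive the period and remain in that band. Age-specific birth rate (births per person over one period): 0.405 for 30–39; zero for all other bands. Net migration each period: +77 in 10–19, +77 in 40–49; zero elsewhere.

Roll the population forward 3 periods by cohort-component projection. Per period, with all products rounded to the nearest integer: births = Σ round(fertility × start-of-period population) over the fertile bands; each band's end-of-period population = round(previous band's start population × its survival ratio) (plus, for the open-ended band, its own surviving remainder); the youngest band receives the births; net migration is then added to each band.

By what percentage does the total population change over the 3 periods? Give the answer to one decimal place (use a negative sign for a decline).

-23.5

— Period 1 —
Births: 1000 × 0.405 = 405
10–19: 1830 × 0.973 = 1781
20–29: 310 × 0.97 = 301
30–39: 860 × 0.944 = 812
40–49: 1000 × 0.966 = 966
50–59: 1820 × 0.974 = 1773
60+: 720 × 0.955 + 490 × 0.285 = 688 + 140 = 828
Net migration: 10–19 + 77 → 1858; 40–49 + 77 → 1043
Giving 405 / 1858 / 301 / 812 / 1043 / 1773 / 828.
— Period 2 —
Births: 812 × 0.405 = 329
10–19: 405 × 0.973 = 394
20–29: 1858 × 0.97 = 1802
30–39: 301 × 0.944 = 284
40–49: 812 × 0.966 = 784
50–59: 1043 × 0.974 = 1016
60+: 1773 × 0.955 + 828 × 0.285 = 1693 + 236 = 1929
Net migration: 10–19 + 77 → 471; 40–49 + 77 → 861
Giving 329 / 471 / 1802 / 284 / 861 / 1016 / 1929.
— Period 3 —
Births: 284 × 0.405 = 115
10–19: 329 × 0.973 = 320
20–29: 471 × 0.97 = 457
30–39: 1802 × 0.944 = 1701
40–49: 284 × 0.966 = 274
50–59: 861 × 0.974 = 839
60+: 1016 × 0.955 + 1929 × 0.285 = 970 + 550 = 1520
Net migration: 10–19 + 77 → 397; 40–49 + 77 → 351
Giving 115 / 397 / 457 / 1701 / 351 / 839 / 1520.
Total: 7030 → 5380; change = -1650; percentage change = -23.5%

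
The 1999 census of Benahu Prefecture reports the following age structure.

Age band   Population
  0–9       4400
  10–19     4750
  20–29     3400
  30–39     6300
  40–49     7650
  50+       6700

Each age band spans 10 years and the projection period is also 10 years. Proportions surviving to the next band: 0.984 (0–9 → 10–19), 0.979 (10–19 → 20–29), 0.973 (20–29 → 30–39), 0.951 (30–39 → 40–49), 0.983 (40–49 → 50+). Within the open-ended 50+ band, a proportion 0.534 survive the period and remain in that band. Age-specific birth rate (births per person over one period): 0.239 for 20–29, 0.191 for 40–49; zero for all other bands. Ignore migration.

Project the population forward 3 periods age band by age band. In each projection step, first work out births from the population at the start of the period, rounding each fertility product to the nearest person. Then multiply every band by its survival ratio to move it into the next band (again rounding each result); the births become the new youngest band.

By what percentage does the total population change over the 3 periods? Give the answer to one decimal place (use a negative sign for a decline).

[period 1]
Births: 3400 * 0.239 = 813, 7650 * 0.191 = 1461 — total 2274
10–19: 4400 * 0.984 = 4330
20–29: 4750 * 0.979 = 4650
30–39: 3400 * 0.973 = 3308
40–49: 6300 * 0.951 = 5991
50+: 7650 * 0.983 + 6700 * 0.534 = 7520 + 3578 = 11098
→ [2274, 4330, 4650, 3308, 5991, 11098]
[period 2]
Births: 4650 * 0.239 = 1111, 5991 * 0.191 = 1144 — total 2255
10–19: 2274 * 0.984 = 2238
20–29: 4330 * 0.979 = 4239
30–39: 4650 * 0.973 = 4524
40–49: 3308 * 0.951 = 3146
50+: 5991 * 0.983 + 11098 * 0.534 = 5889 + 5926 = 11815
→ [2255, 2238, 4239, 4524, 3146, 11815]
[period 3]
Births: 4239 * 0.239 = 1013, 3146 * 0.191 = 601 — total 1614
10–19: 2255 * 0.984 = 2219
20–29: 2238 * 0.979 = 2191
30–39: 4239 * 0.973 = 4125
40–49: 4524 * 0.951 = 4302
50+: 3146 * 0.983 + 11815 * 0.534 = 3093 + 6309 = 9402
→ [1614, 2219, 2191, 4125, 4302, 9402]
Total: 33200 → 23853; change = -9347; percentage change = -28.2%

-28.2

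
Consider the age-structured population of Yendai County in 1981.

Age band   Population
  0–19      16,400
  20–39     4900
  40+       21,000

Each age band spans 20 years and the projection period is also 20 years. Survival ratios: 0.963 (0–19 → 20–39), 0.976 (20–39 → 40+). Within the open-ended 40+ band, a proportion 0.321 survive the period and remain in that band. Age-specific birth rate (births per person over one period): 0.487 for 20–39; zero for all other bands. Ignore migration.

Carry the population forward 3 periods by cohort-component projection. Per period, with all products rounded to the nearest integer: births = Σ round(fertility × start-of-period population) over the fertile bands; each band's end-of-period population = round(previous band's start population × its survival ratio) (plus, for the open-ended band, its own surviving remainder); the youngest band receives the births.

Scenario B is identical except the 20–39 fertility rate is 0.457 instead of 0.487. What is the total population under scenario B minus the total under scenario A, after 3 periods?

Period 1.
Births: 4900 × 0.487 = 2386
20–39: 16400 × 0.963 = 15793
40+: 4900 × 0.976 + 21000 × 0.321 = 4782 + 6741 = 11523
Giving 2386 / 15793 / 11523.
Period 2.
Births: 15793 × 0.487 = 7691
20–39: 2386 × 0.963 = 2298
40+: 15793 × 0.976 + 11523 × 0.321 = 15414 + 3699 = 19113
Giving 7691 / 2298 / 19113.
Period 3.
Births: 2298 × 0.487 = 1119
20–39: 7691 × 0.963 = 7406
40+: 2298 × 0.976 + 19113 × 0.321 = 2243 + 6135 = 8378
Giving 1119 / 7406 / 8378.
Scenario A total after 3 periods: 16903
Scenario B projection —
Period 1.
Births: 4900 × 0.457 = 2239
20–39: 16400 × 0.963 = 15793
40+: 4900 × 0.976 + 21000 × 0.321 = 4782 + 6741 = 11523
Giving 2239 / 15793 / 11523.
Period 2.
Births: 15793 × 0.457 = 7217
20–39: 2239 × 0.963 = 2156
40+: 15793 × 0.976 + 11523 × 0.321 = 15414 + 3699 = 19113
Giving 7217 / 2156 / 19113.
Period 3.
Births: 2156 × 0.457 = 985
20–39: 7217 × 0.963 = 6950
40+: 2156 × 0.976 + 19113 × 0.321 = 2104 + 6135 = 8239
Giving 985 / 6950 / 8239.
Scenario B total after 3 periods: 16174
Difference B − A = 16174 − 16903 = -729

-729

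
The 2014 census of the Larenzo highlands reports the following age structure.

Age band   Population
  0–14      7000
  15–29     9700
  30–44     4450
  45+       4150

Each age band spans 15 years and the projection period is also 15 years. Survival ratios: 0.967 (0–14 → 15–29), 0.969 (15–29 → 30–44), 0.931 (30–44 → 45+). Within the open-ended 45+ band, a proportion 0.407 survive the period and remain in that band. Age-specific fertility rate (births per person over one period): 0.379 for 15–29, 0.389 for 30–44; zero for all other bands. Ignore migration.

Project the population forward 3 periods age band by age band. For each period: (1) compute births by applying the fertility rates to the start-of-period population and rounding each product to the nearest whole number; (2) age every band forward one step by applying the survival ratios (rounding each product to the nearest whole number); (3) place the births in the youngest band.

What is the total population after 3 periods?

— Period 1 —
Births: 9700 × 0.379 = 3676 ; 4450 × 0.389 = 1731 — total 5407
15–29: 7000 × 0.967 = 6769
30–44: 9700 × 0.969 = 9399
45+: 4450 × 0.931 + 4150 × 0.407 = 4143 + 1689 = 5832
End of period: [5407, 6769, 9399, 5832]
— Period 2 —
Births: 6769 × 0.379 = 2565 ; 9399 × 0.389 = 3656 — total 6221
15–29: 5407 × 0.967 = 5229
30–44: 6769 × 0.969 = 6559
45+: 9399 × 0.931 + 5832 × 0.407 = 8750 + 2374 = 11124
End of period: [6221, 5229, 6559, 11124]
— Period 3 —
Births: 5229 × 0.379 = 1982 ; 6559 × 0.389 = 2551 — total 4533
15–29: 6221 × 0.967 = 6016
30–44: 5229 × 0.969 = 5067
45+: 6559 × 0.931 + 11124 × 0.407 = 6106 + 4527 = 10633
End of period: [4533, 6016, 5067, 10633]
Total after period 3: 4533 + 6016 + 5067 + 10633 = 26249

26249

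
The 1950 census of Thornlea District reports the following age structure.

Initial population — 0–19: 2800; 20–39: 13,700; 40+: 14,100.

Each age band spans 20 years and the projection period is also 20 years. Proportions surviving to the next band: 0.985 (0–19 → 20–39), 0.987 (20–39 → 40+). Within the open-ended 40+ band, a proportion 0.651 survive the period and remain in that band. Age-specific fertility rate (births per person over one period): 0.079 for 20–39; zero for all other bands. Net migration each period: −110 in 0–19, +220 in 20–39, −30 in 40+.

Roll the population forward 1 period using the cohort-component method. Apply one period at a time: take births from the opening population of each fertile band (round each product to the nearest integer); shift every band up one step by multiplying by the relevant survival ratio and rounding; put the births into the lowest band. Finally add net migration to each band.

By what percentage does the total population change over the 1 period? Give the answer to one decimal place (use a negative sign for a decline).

Period 1.
Births: 13700 * 0.079 = 1082
20–39: 2800 * 0.985 = 2758
40+: 13700 * 0.987 + 14100 * 0.651 = 13522 + 9179 = 22701
Net migration: 0–19 − 110 → 972; 20–39 + 220 → 2978; 40+ − 30 → 22671
Population now: 0–19=972, 20–39=2978, 40+=22671
Total: 30600 → 26621; change = -3979; percentage change = -13.0%

-13.0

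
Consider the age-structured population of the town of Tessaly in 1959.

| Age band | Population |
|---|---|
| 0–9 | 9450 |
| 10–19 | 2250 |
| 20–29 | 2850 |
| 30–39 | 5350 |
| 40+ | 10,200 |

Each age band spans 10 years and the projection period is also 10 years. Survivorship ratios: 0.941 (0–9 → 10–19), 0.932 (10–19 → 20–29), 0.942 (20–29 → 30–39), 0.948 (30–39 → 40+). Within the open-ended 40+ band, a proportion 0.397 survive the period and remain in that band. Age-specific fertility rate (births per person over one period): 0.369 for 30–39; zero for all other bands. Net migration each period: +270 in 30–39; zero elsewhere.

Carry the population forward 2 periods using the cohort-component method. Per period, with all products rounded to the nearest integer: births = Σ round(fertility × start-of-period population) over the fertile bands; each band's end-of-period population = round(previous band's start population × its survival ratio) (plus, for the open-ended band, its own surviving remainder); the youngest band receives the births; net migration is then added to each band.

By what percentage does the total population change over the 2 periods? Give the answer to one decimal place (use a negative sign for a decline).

Numbering the bands 1..5 from youngest to oldest:
After projecting period 1:
Births: 5350 × 0.369 = 1974
Band 2: 9450 × 0.941 = 8892
Band 3: 2250 × 0.932 = 2097
Band 4: 2850 × 0.942 = 2685
Band 5: 5350 × 0.948 + 10200 × 0.397 = 5072 + 4049 = 9121
Net migration: Band 4 + 270 → 2955
→ [1974, 8892, 2097, 2955, 9121]
After projecting period 2:
Births: 2955 × 0.369 = 1090
Band 2: 1974 × 0.941 = 1858
Band 3: 8892 × 0.932 = 8287
Band 4: 2097 × 0.942 = 1975
Band 5: 2955 × 0.948 + 9121 × 0.397 = 2801 + 3621 = 6422
Net migration: Band 4 + 270 → 2245
→ [1090, 1858, 8287, 2245, 6422]
Total: 30100 → 19902; change = -10198; percentage change = -33.9%

-33.9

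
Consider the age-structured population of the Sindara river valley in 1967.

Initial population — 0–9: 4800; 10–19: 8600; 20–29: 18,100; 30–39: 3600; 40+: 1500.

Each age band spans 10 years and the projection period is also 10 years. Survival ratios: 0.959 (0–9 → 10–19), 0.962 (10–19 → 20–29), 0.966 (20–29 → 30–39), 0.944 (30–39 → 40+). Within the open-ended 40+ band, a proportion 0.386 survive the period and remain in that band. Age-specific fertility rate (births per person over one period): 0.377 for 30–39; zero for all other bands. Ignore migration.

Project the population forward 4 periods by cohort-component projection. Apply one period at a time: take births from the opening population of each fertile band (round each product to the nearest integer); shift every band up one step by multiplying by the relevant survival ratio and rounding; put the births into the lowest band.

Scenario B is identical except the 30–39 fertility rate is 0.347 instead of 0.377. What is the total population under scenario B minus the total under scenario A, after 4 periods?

-939

Period 1:
Births: 3600 * 0.377 = 1357
10–19: 4800 * 0.959 = 4603
20–29: 8600 * 0.962 = 8273
30–39: 18100 * 0.966 = 17485
40+: 3600 * 0.944 + 1500 * 0.386 = 3398 + 579 = 3977
Population now: 0–9=1357, 10–19=4603, 20–29=8273, 30–39=17485, 40+=3977
Period 2:
Births: 17485 * 0.377 = 6592
10–19: 1357 * 0.959 = 1301
20–29: 4603 * 0.962 = 4428
30–39: 8273 * 0.966 = 7992
40+: 17485 * 0.944 + 3977 * 0.386 = 16506 + 1535 = 18041
Population now: 0–9=6592, 10–19=1301, 20–29=4428, 30–39=7992, 40+=18041
Period 3:
Births: 7992 * 0.377 = 3013
10–19: 6592 * 0.959 = 6322
20–29: 1301 * 0.962 = 1252
30–39: 4428 * 0.966 = 4277
40+: 7992 * 0.944 + 18041 * 0.386 = 7544 + 6964 = 14508
Population now: 0–9=3013, 10–19=6322, 20–29=1252, 30–39=4277, 40+=14508
Period 4:
Births: 4277 * 0.377 = 1612
10–19: 3013 * 0.959 = 2889
20–29: 6322 * 0.962 = 6082
30–39: 1252 * 0.966 = 1209
40+: 4277 * 0.944 + 14508 * 0.386 = 4037 + 5600 = 9637
Population now: 0–9=1612, 10–19=2889, 20–29=6082, 30–39=1209, 40+=9637
Scenario A total after 4 periods: 21429
Scenario B projection —
Period 1:
Births: 3600 * 0.347 = 1249
10–19: 4800 * 0.959 = 4603
20–29: 8600 * 0.962 = 8273
30–39: 18100 * 0.966 = 17485
40+: 3600 * 0.944 + 1500 * 0.386 = 3398 + 579 = 3977
Population now: 0–9=1249, 10–19=4603, 20–29=8273, 30–39=17485, 40+=3977
Period 2:
Births: 17485 * 0.347 = 6067
10–19: 1249 * 0.959 = 1198
20–29: 4603 * 0.962 = 4428
30–39: 8273 * 0.966 = 7992
40+: 17485 * 0.944 + 3977 * 0.386 = 16506 + 1535 = 18041
Population now: 0–9=6067, 10–19=1198, 20–29=4428, 30–39=7992, 40+=18041
Period 3:
Births: 7992 * 0.347 = 2773
10–19: 6067 * 0.959 = 5818
20–29: 1198 * 0.962 = 1152
30–39: 4428 * 0.966 = 4277
40+: 7992 * 0.944 + 18041 * 0.386 = 7544 + 6964 = 14508
Population now: 0–9=2773, 10–19=5818, 20–29=1152, 30–39=4277, 40+=14508
Period 4:
Births: 4277 * 0.347 = 1484
10–19: 2773 * 0.959 = 2659
20–29: 5818 * 0.962 = 5597
30–39: 1152 * 0.966 = 1113
40+: 4277 * 0.944 + 14508 * 0.386 = 4037 + 5600 = 9637
Population now: 0–9=1484, 10–19=2659, 20–29=5597, 30–39=1113, 40+=9637
Scenario B total after 4 periods: 20490
Difference B − A = 20490 − 21429 = -939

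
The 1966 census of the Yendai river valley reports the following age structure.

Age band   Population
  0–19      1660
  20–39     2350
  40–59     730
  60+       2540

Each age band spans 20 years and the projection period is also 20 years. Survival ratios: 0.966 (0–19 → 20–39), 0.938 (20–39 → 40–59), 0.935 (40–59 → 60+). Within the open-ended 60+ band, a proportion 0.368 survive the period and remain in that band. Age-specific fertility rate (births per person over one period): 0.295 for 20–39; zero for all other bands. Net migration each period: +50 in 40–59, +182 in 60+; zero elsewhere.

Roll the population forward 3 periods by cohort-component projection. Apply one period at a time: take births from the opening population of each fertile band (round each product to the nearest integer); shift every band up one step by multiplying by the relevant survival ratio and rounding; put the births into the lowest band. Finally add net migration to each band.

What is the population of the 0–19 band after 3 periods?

197

[period 1]
Births: 2350 × 0.295 = 693
20–39: 1660 × 0.966 = 1604
40–59: 2350 × 0.938 = 2204
60+: 730 × 0.935 + 2540 × 0.368 = 683 + 935 = 1618
Net migration: 40–59 + 50 → 2254; 60+ + 182 → 1800
Giving 693 / 1604 / 2254 / 1800.
[period 2]
Births: 1604 × 0.295 = 473
20–39: 693 × 0.966 = 669
40–59: 1604 × 0.938 = 1505
60+: 2254 × 0.935 + 1800 × 0.368 = 2107 + 662 = 2769
Net migration: 40–59 + 50 → 1555; 60+ + 182 → 2951
Giving 473 / 669 / 1555 / 2951.
[period 3]
Births: 669 × 0.295 = 197
20–39: 473 × 0.966 = 457
40–59: 669 × 0.938 = 628
60+: 1555 × 0.935 + 2951 × 0.368 = 1454 + 1086 = 2540
Net migration: 40–59 + 50 → 678; 60+ + 182 → 2722
Giving 197 / 457 / 678 / 2722.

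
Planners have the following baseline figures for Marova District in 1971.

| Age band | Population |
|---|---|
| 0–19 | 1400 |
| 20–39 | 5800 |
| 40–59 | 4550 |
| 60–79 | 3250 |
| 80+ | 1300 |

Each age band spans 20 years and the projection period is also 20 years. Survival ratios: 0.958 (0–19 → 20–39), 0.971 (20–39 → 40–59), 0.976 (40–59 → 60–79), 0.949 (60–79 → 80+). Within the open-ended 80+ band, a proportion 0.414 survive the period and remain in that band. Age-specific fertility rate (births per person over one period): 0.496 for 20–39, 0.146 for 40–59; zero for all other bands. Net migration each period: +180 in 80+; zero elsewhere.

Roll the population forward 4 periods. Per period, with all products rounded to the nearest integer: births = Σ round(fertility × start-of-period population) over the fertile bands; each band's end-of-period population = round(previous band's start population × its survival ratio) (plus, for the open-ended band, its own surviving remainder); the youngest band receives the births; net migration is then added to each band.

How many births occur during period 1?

3541

Call the groups 1 to 5, youngest first.
[period 1]
Births: 5800 × 0.496 = 2877, 4550 × 0.146 = 664 → 3541
Group 2: 1400 × 0.958 = 1341
Group 3: 5800 × 0.971 = 5632
Group 4: 4550 × 0.976 = 4441
Group 5: 3250 × 0.949 + 1300 × 0.414 = 3084 + 538 = 3622
Net migration: Group 5 + 180 → 3802
End of period: [3541, 1341, 5632, 4441, 3802]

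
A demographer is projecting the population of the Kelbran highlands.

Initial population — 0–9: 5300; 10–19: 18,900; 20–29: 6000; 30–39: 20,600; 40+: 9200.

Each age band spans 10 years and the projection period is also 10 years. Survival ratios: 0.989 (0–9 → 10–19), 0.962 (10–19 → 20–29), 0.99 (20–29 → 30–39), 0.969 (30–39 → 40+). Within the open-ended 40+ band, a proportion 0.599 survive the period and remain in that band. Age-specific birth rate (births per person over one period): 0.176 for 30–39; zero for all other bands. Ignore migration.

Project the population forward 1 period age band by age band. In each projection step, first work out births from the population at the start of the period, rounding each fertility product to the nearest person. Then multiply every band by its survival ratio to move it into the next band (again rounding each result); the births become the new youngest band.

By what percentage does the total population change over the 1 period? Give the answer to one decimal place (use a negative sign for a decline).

-2.6

Let band 1 be 0–9 through band 5 = 40+.
Period 1.
Births: 20600 × 0.176 = 3626
Band 2: 5300 × 0.989 = 5242
Band 3: 18900 × 0.962 = 18182
Band 4: 6000 × 0.99 = 5940
Band 5: 20600 × 0.969 + 9200 × 0.599 = 19961 + 5511 = 25472
End of period: [3626, 5242, 18182, 5940, 25472]
Total: 60000 → 58462; change = -1538; percentage change = -2.6%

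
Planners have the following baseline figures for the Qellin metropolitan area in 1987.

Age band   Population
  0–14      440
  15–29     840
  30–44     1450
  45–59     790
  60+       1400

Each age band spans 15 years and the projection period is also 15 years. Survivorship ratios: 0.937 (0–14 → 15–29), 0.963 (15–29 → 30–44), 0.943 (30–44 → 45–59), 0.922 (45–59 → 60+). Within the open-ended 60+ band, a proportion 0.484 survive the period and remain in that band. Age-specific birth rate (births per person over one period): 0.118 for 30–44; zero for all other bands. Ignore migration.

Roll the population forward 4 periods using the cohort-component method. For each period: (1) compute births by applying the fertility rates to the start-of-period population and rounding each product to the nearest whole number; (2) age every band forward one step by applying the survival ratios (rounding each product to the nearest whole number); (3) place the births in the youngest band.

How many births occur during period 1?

171

After projecting period 1:
Births: 1450 * 0.118 = 171
15–29: 440 * 0.937 = 412
30–44: 840 * 0.963 = 809
45–59: 1450 * 0.943 = 1367
60+: 790 * 0.922 + 1400 * 0.484 = 728 + 678 = 1406
Giving 171 / 412 / 809 / 1367 / 1406.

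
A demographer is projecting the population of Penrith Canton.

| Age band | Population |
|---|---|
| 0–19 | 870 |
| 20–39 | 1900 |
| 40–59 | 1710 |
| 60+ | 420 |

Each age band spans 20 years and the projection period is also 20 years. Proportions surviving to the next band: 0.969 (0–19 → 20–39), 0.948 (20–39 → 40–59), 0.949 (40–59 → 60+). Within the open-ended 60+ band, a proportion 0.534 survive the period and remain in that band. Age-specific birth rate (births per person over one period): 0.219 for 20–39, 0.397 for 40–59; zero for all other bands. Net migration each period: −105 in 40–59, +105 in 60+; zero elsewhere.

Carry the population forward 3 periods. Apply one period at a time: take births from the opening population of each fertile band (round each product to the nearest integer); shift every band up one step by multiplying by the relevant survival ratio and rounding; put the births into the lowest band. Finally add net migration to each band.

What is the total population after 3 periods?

Numbering the groups 1..4 from youngest to oldest:
Period 1:
Births: 1900 × 0.219 = 416, 1710 × 0.397 = 679 → total 1095
Group 2: 870 × 0.969 = 843
Group 3: 1900 × 0.948 = 1801
Group 4: 1710 × 0.949 + 420 × 0.534 = 1623 + 224 = 1847
Net migration: Group 3 − 105 → 1696; Group 4 + 105 → 1952
→ [1095, 843, 1696, 1952]
Period 2:
Births: 843 × 0.219 = 185, 1696 × 0.397 = 673 → total 858
Group 2: 1095 × 0.969 = 1061
Group 3: 843 × 0.948 = 799
Group 4: 1696 × 0.949 + 1952 × 0.534 = 1610 + 1042 = 2652
Net migration: Group 3 − 105 → 694; Group 4 + 105 → 2757
→ [858, 1061, 694, 2757]
Period 3:
Births: 1061 × 0.219 = 232, 694 × 0.397 = 276 → total 508
Group 2: 858 × 0.969 = 831
Group 3: 1061 × 0.948 = 1006
Group 4: 694 × 0.949 + 2757 × 0.534 = 659 + 1472 = 2131
Net migration: Group 3 − 105 → 901; Group 4 + 105 → 2236
→ [508, 831, 901, 2236]
Total after period 3: 508 + 831 + 901 + 2236 = 4476

4476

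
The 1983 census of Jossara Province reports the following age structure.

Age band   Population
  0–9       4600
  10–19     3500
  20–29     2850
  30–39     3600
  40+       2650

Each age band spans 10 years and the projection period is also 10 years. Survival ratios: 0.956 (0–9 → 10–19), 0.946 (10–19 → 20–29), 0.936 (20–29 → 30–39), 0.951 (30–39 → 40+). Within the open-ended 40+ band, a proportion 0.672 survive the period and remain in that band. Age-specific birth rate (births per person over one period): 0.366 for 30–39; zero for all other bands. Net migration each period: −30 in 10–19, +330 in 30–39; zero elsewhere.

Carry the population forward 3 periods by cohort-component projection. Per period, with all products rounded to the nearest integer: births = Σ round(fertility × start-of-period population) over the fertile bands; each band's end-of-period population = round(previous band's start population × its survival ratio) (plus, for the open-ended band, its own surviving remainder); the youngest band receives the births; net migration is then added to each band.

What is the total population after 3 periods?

(Bands numbered youngest = 1 to oldest = 5.)
After projecting period 1:
Births: 3600 × 0.366 = 1318
Band 2: 4600 × 0.956 = 4398
Band 3: 3500 × 0.946 = 3311
Band 4: 2850 × 0.936 = 2668
Band 5: 3600 × 0.951 + 2650 × 0.672 = 3424 + 1781 = 5205
Net migration: Band 2 − 30 → 4368; Band 4 + 330 → 2998
Giving 1318 / 4368 / 3311 / 2998 / 5205.
After projecting period 2:
Births: 2998 × 0.366 = 1097
Band 2: 1318 × 0.956 = 1260
Band 3: 4368 × 0.946 = 4132
Band 4: 3311 × 0.936 = 3099
Band 5: 2998 × 0.951 + 5205 × 0.672 = 2851 + 3498 = 6349
Net migration: Band 2 − 30 → 1230; Band 4 + 330 → 3429
Giving 1097 / 1230 / 4132 / 3429 / 6349.
After projecting period 3:
Births: 3429 × 0.366 = 1255
Band 2: 1097 × 0.956 = 1049
Band 3: 1230 × 0.946 = 1164
Band 4: 4132 × 0.936 = 3868
Band 5: 3429 × 0.951 + 6349 × 0.672 = 3261 + 4267 = 7528
Net migration: Band 2 − 30 → 1019; Band 4 + 330 → 4198
Giving 1255 / 1019 / 1164 / 4198 / 7528.
Total after period 3: 1255 + 1019 + 1164 + 4198 + 7528 = 15164

15164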